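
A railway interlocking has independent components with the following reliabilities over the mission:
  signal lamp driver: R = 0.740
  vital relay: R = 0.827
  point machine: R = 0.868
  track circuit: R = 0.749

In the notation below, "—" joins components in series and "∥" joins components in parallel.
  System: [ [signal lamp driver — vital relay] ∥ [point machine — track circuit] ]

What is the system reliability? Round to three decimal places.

Series (signal lamp driver and vital relay): 0.74000 × 0.82700 = 0.61198
Series (point machine and track circuit): 0.86800 × 0.74900 = 0.65013
Parallel ([0.61198] and [0.65013]): 1 − (1 − 0.61198)(1 − 0.65013) = 0.864

0.864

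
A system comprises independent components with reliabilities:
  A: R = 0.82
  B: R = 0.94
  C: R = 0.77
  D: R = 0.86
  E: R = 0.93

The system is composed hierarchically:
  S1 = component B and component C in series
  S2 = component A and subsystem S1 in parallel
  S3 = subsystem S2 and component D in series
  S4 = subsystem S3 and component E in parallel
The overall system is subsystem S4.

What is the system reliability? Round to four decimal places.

Series (B and C): 0.940000 × 0.770000 = 0.723800
Parallel (A and [0.723800]): 1 − (1 − 0.820000)(1 − 0.723800) = 0.950284
Series ([0.950284] and D): 0.950284 × 0.860000 = 0.817244
Parallel ([0.817244] and E): 1 − (1 − 0.817244)(1 − 0.930000) = 0.9872

0.9872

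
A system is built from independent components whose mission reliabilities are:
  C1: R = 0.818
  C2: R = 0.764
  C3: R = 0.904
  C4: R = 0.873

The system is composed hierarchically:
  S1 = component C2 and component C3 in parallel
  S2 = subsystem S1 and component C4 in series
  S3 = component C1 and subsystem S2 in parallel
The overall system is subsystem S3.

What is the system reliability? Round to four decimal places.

0.9733

Parallel (C2 and C3): 1 − (1 − 0.764000)(1 − 0.904000) = 0.977344
Series ([0.977344] and C4): 0.977344 × 0.873000 = 0.853221
Parallel (C1 and [0.853221]): 1 − (1 − 0.818000)(1 − 0.853221) = 0.9733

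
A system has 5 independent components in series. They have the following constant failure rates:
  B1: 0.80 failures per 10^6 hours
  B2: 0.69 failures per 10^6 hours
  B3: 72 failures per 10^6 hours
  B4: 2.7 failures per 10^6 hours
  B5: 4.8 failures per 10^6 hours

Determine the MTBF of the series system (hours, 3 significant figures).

Series of exponential components: λ_sys = Σ λ_i
λ_sys = 0.00000080 + 0.00000069 + 0.000072 + 0.0000027 + 0.0000048 = 8.0990e-05 /h
MTBF = 1 / λ_sys = 12300 h

12300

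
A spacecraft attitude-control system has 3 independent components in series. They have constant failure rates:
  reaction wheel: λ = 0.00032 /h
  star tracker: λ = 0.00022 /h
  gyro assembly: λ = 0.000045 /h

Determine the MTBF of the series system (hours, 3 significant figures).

1710

Series of exponential components: λ_sys = Σ λ_i
λ_sys = 0.00032 + 0.00022 + 0.000045 = 5.8500e-04 /h
MTBF = 1 / λ_sys = 1710 h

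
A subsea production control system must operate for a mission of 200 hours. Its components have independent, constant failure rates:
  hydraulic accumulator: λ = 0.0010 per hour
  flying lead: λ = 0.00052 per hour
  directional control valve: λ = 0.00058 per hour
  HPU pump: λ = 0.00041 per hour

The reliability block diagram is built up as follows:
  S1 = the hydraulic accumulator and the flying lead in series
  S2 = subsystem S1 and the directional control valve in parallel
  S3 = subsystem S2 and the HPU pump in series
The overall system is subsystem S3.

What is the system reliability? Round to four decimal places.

R(hydraulic accumulator) = exp(−0.0010 × 200) = 0.818731
R(flying lead) = exp(−0.00052 × 200) = 0.901225
R(directional control valve) = exp(−0.00058 × 200) = 0.890475
R(HPU pump) = exp(−0.00041 × 200) = 0.921272
Series (hydraulic accumulator and flying lead): 0.818731 × 0.901225 = 0.737861
Parallel ([0.737861] and directional control valve): 1 − (1 − 0.737861)(1 − 0.890475) = 0.971289
Series ([0.971289] and HPU pump): 0.971289 × 0.921272 = 0.8948

0.8948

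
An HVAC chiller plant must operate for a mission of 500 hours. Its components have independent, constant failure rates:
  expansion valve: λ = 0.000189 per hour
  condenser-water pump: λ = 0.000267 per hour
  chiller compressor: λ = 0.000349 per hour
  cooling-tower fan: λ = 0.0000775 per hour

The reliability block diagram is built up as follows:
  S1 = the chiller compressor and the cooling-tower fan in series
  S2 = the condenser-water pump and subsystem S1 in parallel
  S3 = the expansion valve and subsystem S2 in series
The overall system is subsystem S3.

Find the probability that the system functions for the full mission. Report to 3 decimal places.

0.888

R(expansion valve) = exp(−0.000189 × 500) = 0.90983
R(condenser-water pump) = exp(−0.000267 × 500) = 0.87503
R(chiller compressor) = exp(−0.000349 × 500) = 0.83988
R(cooling-tower fan) = exp(−0.0000775 × 500) = 0.96199
Series (chiller compressor and cooling-tower fan): 0.83988 × 0.96199 = 0.80796
Parallel (condenser-water pump and [0.80796]): 1 − (1 − 0.87503)(1 − 0.80796) = 0.97600
Series (expansion valve and [0.97600]): 0.90983 × 0.97600 = 0.888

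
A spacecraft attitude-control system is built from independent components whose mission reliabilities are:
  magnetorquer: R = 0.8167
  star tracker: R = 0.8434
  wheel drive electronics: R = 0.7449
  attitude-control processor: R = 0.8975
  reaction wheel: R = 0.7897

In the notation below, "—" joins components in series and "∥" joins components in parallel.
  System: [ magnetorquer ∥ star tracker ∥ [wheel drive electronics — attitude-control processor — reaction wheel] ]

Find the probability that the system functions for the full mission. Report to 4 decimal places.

Series (wheel drive electronics, attitude-control processor, and reaction wheel): 0.744900 × 0.897500 × 0.789700 = 0.527952
Parallel (magnetorquer, star tracker, and [0.527952]): 1 − (1 − 0.816700)(1 − 0.843400)(1 − 0.527952) = 0.9864

0.9864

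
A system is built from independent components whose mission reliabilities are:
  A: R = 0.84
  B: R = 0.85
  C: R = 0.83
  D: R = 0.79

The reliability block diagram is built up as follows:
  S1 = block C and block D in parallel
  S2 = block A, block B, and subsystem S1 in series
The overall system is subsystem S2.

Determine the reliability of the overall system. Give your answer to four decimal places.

0.6885

Parallel (C and D): 1 − (1 − 0.830000)(1 − 0.790000) = 0.964300
Series (A, B, and [0.964300]): 0.840000 × 0.850000 × 0.964300 = 0.6885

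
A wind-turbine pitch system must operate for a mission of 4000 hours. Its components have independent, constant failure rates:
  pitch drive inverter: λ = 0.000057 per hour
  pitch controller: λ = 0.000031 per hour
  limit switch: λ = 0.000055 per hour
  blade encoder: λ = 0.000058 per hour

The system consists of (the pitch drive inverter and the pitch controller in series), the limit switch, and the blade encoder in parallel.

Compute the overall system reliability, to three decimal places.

0.988

R(pitch drive inverter) = exp(−0.000057 × 4000) = 0.79612
R(pitch controller) = exp(−0.000031 × 4000) = 0.88338
R(limit switch) = exp(−0.000055 × 4000) = 0.80252
R(blade encoder) = exp(−0.000058 × 4000) = 0.79295
Series (pitch drive inverter and pitch controller): 0.79612 × 0.88338 = 0.70328
Parallel ([0.70328], limit switch, and blade encoder): 1 − (1 − 0.70328)(1 − 0.80252)(1 − 0.79295) = 0.988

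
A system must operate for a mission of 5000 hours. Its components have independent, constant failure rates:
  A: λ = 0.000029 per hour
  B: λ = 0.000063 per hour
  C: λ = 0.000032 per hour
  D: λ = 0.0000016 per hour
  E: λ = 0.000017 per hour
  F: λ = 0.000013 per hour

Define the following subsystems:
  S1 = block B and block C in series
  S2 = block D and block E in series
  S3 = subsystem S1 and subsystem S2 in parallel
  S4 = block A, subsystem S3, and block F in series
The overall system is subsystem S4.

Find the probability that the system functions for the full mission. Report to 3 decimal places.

R(A) = exp(−0.000029 × 5000) = 0.86502
R(B) = exp(−0.000063 × 5000) = 0.72979
R(C) = exp(−0.000032 × 5000) = 0.85214
R(D) = exp(−0.0000016 × 5000) = 0.99203
R(E) = exp(−0.000017 × 5000) = 0.91851
R(F) = exp(−0.000013 × 5000) = 0.93707
Series (B and C): 0.72979 × 0.85214 = 0.62188
Series (D and E): 0.99203 × 0.91851 = 0.91119
Parallel ([0.62188] and [0.91119]): 1 − (1 − 0.62188)(1 − 0.91119) = 0.96642
Series (A, [0.96642], and F): 0.86502 × 0.96642 × 0.93707 = 0.783

0.783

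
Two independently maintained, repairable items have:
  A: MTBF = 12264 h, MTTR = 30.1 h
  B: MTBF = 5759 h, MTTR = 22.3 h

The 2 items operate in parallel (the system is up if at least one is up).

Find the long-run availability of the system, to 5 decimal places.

A(A) = MTBF/(MTBF+MTTR) = 12264/(12264+30.1) = 0.997552
A(B) = MTBF/(MTBF+MTTR) = 5759/(5759+22.3) = 0.996143
Parallel availability: 1 − (1 − 0.997552)(1 − 0.996143) = 0.99999

0.99999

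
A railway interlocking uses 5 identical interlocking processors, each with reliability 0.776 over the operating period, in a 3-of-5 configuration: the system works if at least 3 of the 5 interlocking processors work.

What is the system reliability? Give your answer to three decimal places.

0.922

R = Σ_{i=3}^{5} C(5,i) p^i (1−p)^{5−i} with p = 0.776
C(5,3)·0.776^3·0.224^2 = 0.23447
C(5,4)·0.776^4·0.224^1 = 0.40613
C(5,5)·0.776^5·0.224^0 = 0.28139
Sum = 0.922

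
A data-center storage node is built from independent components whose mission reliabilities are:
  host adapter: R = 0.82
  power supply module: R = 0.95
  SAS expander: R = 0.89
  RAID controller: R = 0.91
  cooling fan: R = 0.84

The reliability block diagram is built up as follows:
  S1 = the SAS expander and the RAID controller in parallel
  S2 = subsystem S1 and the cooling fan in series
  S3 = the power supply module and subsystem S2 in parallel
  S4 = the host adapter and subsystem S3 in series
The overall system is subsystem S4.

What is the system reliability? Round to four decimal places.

Parallel (SAS expander and RAID controller): 1 − (1 − 0.890000)(1 − 0.910000) = 0.990100
Series ([0.990100] and cooling fan): 0.990100 × 0.840000 = 0.831684
Parallel (power supply module and [0.831684]): 1 − (1 − 0.950000)(1 − 0.831684) = 0.991584
Series (host adapter and [0.991584]): 0.820000 × 0.991584 = 0.8131

0.8131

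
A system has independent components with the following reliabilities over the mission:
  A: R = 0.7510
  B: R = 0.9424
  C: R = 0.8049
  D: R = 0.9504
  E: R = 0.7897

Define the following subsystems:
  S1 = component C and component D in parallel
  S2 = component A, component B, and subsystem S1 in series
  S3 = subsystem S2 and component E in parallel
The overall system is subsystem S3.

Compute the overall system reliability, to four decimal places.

0.9371

Parallel (C and D): 1 − (1 − 0.804900)(1 − 0.950400) = 0.990323
Series (A, B, and [0.990323]): 0.751000 × 0.942400 × 0.990323 = 0.700894
Parallel ([0.700894] and E): 1 − (1 − 0.700894)(1 − 0.789700) = 0.9371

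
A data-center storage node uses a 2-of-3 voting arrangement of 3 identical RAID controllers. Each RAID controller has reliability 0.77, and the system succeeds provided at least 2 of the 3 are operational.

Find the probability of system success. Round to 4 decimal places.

0.8656

R = Σ_{i=2}^{3} C(3,i) p^i (1−p)^{3−i} with p = 0.77
C(3,2)·0.77^2·0.23^1 = 0.409101
C(3,3)·0.77^3·0.23^0 = 0.456533
Sum = 0.8656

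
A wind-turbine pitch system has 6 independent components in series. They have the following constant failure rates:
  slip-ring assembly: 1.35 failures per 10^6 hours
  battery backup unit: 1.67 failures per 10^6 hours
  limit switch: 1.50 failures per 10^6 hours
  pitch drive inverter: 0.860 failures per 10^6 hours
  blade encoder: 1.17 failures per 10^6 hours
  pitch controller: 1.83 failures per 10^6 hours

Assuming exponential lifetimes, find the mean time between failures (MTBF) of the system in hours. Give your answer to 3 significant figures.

119000

Series of exponential components: λ_sys = Σ λ_i
λ_sys = 0.00000135 + 0.00000167 + 0.00000150 + 0.000000860 + 0.00000117 + 0.00000183 = 8.3800e-06 /h
MTBF = 1 / λ_sys = 119000 h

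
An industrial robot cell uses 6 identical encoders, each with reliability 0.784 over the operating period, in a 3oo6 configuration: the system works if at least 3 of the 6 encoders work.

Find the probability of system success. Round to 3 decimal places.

0.978

R = Σ_{i=3}^{6} C(6,i) p^i (1−p)^{6−i} with p = 0.784
C(6,3)·0.784^3·0.216^3 = 0.09713
C(6,4)·0.784^4·0.216^2 = 0.26440
C(6,5)·0.784^5·0.216^1 = 0.38387
C(6,6)·0.784^6·0.216^0 = 0.23222
Sum = 0.978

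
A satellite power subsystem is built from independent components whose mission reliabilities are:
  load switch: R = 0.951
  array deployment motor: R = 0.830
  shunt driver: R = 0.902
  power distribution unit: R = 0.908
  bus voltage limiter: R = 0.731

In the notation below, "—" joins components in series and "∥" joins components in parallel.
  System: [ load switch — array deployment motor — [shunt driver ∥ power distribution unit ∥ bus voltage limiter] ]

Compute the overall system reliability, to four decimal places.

0.7874

Parallel (shunt driver, power distribution unit, and bus voltage limiter): 1 − (1 − 0.902000)(1 − 0.908000)(1 − 0.731000) = 0.997575
Series (load switch, array deployment motor, and [0.997575]): 0.951000 × 0.830000 × 0.997575 = 0.7874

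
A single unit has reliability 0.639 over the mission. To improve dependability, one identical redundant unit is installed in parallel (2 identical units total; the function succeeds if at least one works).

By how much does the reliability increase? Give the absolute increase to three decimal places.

0.231

R_before = 0.639
R_after = 1 − (1 − 0.639)^2 = 0.870
ΔR = 0.870 − 0.639 = 0.231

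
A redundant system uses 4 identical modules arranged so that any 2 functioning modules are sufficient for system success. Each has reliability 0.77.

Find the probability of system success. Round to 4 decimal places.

R = Σ_{i=2}^{4} C(4,i) p^i (1−p)^{4−i} with p = 0.77
C(4,2)·0.77^2·0.23^2 = 0.188186
C(4,3)·0.77^3·0.23^1 = 0.420010
C(4,4)·0.77^4·0.23^0 = 0.351530
Sum = 0.9597

0.9597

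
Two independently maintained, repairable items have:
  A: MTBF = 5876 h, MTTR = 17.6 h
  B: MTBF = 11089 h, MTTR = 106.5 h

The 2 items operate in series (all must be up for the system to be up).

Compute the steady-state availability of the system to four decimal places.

0.9875

A(A) = MTBF/(MTBF+MTTR) = 5876/(5876+17.6) = 0.997014
A(B) = MTBF/(MTBF+MTTR) = 11089/(11089+106.5) = 0.990487
Series availability: 0.997014 × 0.990487 = 0.9875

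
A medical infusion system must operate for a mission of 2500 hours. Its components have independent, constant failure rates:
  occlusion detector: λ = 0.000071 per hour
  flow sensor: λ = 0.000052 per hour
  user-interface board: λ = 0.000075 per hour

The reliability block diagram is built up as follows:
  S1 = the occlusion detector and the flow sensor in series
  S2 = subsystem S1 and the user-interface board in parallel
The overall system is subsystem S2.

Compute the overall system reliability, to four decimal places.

0.9547

R(occlusion detector) = exp(−0.000071 × 2500) = 0.837361
R(flow sensor) = exp(−0.000052 × 2500) = 0.878095
R(user-interface board) = exp(−0.000075 × 2500) = 0.829029
Series (occlusion detector and flow sensor): 0.837361 × 0.878095 = 0.735283
Parallel ([0.735283] and user-interface board): 1 − (1 − 0.735283)(1 − 0.829029) = 0.9547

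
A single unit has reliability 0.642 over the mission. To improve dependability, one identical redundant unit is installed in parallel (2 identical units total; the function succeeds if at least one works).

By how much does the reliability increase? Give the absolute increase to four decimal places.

0.2298

R_before = 0.642
R_after = 1 − (1 − 0.642)^2 = 0.8718
ΔR = 0.8718 − 0.642 = 0.2298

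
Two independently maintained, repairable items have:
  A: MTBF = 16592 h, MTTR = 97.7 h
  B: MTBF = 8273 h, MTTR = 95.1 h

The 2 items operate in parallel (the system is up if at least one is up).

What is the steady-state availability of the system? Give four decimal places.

A(A) = MTBF/(MTBF+MTTR) = 16592/(16592+97.7) = 0.994146
A(B) = MTBF/(MTBF+MTTR) = 8273/(8273+95.1) = 0.988635
Parallel availability: 1 − (1 − 0.994146)(1 − 0.988635) = 0.9999

0.9999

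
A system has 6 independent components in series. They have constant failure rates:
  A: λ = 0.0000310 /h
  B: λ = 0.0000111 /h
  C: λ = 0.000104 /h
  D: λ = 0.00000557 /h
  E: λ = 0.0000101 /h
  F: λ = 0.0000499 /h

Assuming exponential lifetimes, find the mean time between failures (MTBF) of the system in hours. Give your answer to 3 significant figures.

Series of exponential components: λ_sys = Σ λ_i
λ_sys = 0.0000310 + 0.0000111 + 0.000104 + 0.00000557 + 0.0000101 + 0.0000499 = 2.1167e-04 /h
MTBF = 1 / λ_sys = 4720 h

4720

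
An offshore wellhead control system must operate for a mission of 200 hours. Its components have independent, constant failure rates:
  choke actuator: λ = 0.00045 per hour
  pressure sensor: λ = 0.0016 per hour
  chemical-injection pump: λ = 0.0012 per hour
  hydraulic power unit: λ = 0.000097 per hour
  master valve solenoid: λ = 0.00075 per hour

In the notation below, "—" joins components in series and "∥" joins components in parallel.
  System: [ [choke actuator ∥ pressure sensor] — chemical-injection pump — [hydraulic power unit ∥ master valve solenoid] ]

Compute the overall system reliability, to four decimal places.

0.7660

R(choke actuator) = exp(−0.00045 × 200) = 0.913931
R(pressure sensor) = exp(−0.0016 × 200) = 0.726149
R(chemical-injection pump) = exp(−0.0012 × 200) = 0.786628
R(hydraulic power unit) = exp(−0.000097 × 200) = 0.980787
R(master valve solenoid) = exp(−0.00075 × 200) = 0.860708
Parallel (choke actuator and pressure sensor): 1 − (1 − 0.913931)(1 − 0.726149) = 0.976430
Parallel (hydraulic power unit and master valve solenoid): 1 − (1 − 0.980787)(1 − 0.860708) = 0.997324
Series ([0.976430], chemical-injection pump, and [0.997324]): 0.976430 × 0.786628 × 0.997324 = 0.7660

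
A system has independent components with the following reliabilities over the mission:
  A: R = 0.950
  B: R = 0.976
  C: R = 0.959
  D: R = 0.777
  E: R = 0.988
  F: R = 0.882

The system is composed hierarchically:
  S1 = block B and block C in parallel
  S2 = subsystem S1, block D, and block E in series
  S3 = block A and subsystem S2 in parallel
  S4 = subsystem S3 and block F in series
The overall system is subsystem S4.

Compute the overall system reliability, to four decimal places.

0.8717

Parallel (B and C): 1 − (1 − 0.976000)(1 − 0.959000) = 0.999016
Series ([0.999016], D, and E): 0.999016 × 0.777000 × 0.988000 = 0.766921
Parallel (A and [0.766921]): 1 − (1 − 0.950000)(1 − 0.766921) = 0.988346
Series ([0.988346] and F): 0.988346 × 0.882000 = 0.8717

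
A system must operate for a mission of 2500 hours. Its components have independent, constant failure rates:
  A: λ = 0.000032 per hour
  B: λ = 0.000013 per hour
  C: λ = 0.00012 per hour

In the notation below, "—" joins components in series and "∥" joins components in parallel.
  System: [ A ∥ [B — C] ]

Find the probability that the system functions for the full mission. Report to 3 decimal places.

R(A) = exp(−0.000032 × 2500) = 0.92312
R(B) = exp(−0.000013 × 2500) = 0.96802
R(C) = exp(−0.00012 × 2500) = 0.74082
Series (B and C): 0.96802 × 0.74082 = 0.71713
Parallel (A and [0.71713]): 1 − (1 − 0.92312)(1 − 0.71713) = 0.978

0.978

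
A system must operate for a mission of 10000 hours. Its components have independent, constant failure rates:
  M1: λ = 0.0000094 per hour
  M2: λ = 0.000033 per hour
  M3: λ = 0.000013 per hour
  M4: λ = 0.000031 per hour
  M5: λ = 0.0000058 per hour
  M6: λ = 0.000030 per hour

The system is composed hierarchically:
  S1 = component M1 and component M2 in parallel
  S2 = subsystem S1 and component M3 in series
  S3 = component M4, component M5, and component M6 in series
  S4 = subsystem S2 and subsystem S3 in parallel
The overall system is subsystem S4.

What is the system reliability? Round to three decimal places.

R(M1) = exp(−0.0000094 × 10000) = 0.91028
R(M2) = exp(−0.000033 × 10000) = 0.71892
R(M3) = exp(−0.000013 × 10000) = 0.87810
R(M4) = exp(−0.000031 × 10000) = 0.73345
R(M5) = exp(−0.0000058 × 10000) = 0.94365
R(M6) = exp(−0.000030 × 10000) = 0.74082
Parallel (M1 and M2): 1 − (1 − 0.91028)(1 − 0.71892) = 0.97478
Series ([0.97478] and M3): 0.97478 × 0.87810 = 0.85595
Series (M4, M5, and M6): 0.73345 × 0.94365 × 0.74082 = 0.51274
Parallel ([0.85595] and [0.51274]): 1 − (1 − 0.85595)(1 − 0.51274) = 0.930

0.930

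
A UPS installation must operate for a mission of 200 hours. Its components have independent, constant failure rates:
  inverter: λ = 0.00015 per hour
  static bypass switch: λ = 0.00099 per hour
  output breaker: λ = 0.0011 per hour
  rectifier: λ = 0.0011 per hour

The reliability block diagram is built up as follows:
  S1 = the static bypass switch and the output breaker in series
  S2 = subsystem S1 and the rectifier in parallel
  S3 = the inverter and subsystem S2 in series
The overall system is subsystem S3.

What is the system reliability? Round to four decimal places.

R(inverter) = exp(−0.00015 × 200) = 0.970446
R(static bypass switch) = exp(−0.00099 × 200) = 0.820370
R(output breaker) = exp(−0.0011 × 200) = 0.802519
R(rectifier) = exp(−0.0011 × 200) = 0.802519
Series (static bypass switch and output breaker): 0.820370 × 0.802519 = 0.658363
Parallel ([0.658363] and rectifier): 1 − (1 − 0.658363)(1 − 0.802519) = 0.932533
Series (inverter and [0.932533]): 0.970446 × 0.932533 = 0.9050

0.9050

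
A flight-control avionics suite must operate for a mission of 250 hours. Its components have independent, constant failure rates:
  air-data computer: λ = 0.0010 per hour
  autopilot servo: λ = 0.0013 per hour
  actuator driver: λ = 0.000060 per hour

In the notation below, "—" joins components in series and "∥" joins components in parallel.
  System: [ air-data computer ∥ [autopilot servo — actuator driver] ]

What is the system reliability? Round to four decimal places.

R(air-data computer) = exp(−0.0010 × 250) = 0.778801
R(autopilot servo) = exp(−0.0013 × 250) = 0.722527
R(actuator driver) = exp(−0.000060 × 250) = 0.985112
Series (autopilot servo and actuator driver): 0.722527 × 0.985112 = 0.711770
Parallel (air-data computer and [0.711770]): 1 − (1 − 0.778801)(1 − 0.711770) = 0.9362

0.9362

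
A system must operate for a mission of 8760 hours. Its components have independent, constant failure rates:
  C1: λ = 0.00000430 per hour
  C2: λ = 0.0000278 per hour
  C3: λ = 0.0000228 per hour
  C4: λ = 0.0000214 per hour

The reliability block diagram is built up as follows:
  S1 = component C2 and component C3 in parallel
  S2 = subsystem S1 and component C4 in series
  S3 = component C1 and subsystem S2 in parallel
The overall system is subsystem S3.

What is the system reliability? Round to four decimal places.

R(C1) = exp(−0.00000430 × 8760) = 0.963033
R(C2) = exp(−0.0000278 × 8760) = 0.783858
R(C3) = exp(−0.0000228 × 8760) = 0.818953
R(C4) = exp(−0.0000214 × 8760) = 0.829059
Parallel (C2 and C3): 1 − (1 − 0.783858)(1 − 0.818953) = 0.960868
Series ([0.960868] and C4): 0.960868 × 0.829059 = 0.796616
Parallel (C1 and [0.796616]): 1 − (1 − 0.963033)(1 − 0.796616) = 0.9925

0.9925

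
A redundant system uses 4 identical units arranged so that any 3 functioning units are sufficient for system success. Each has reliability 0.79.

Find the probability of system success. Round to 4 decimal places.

R = Σ_{i=3}^{4} C(4,i) p^i (1−p)^{4−i} with p = 0.79
C(4,3)·0.79^3·0.21^1 = 0.414153
C(4,4)·0.79^4·0.21^0 = 0.389501
Sum = 0.8037

0.8037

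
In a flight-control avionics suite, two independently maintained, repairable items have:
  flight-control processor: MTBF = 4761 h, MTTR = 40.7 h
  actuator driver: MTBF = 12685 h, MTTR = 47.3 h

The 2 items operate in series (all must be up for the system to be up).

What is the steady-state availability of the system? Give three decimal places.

0.988

A(flight-control processor) = MTBF/(MTBF+MTTR) = 4761/(4761+40.7) = 0.991524
A(actuator driver) = MTBF/(MTBF+MTTR) = 12685/(12685+47.3) = 0.996285
Series availability: 0.991524 × 0.996285 = 0.988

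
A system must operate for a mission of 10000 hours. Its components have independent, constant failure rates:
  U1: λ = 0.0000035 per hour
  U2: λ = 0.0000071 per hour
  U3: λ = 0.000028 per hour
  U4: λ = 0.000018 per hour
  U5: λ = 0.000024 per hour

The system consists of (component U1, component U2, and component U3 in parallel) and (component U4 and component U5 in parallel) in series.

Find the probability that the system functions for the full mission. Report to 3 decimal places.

0.964

R(U1) = exp(−0.0000035 × 10000) = 0.96561
R(U2) = exp(−0.0000071 × 10000) = 0.93146
R(U3) = exp(−0.000028 × 10000) = 0.75578
R(U4) = exp(−0.000018 × 10000) = 0.83527
R(U5) = exp(−0.000024 × 10000) = 0.78663
Parallel (U1, U2, and U3): 1 − (1 − 0.96561)(1 − 0.93146)(1 − 0.75578) = 0.99942
Parallel (U4 and U5): 1 − (1 − 0.83527)(1 − 0.78663) = 0.96485
Series ([0.99942] and [0.96485]): 0.99942 × 0.96485 = 0.964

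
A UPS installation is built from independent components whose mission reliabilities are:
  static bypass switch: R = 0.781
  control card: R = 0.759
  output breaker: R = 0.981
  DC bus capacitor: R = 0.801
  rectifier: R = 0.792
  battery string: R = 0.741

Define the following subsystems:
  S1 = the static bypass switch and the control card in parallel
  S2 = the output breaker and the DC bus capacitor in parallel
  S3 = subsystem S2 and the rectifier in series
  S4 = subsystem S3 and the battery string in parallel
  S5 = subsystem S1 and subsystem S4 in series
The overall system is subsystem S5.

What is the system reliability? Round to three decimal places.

Parallel (static bypass switch and control card): 1 − (1 − 0.78100)(1 − 0.75900) = 0.94722
Parallel (output breaker and DC bus capacitor): 1 − (1 − 0.98100)(1 − 0.80100) = 0.99622
Series ([0.99622] and rectifier): 0.99622 × 0.79200 = 0.78901
Parallel ([0.78901] and battery string): 1 − (1 − 0.78901)(1 − 0.74100) = 0.94535
Series ([0.94722] and [0.94535]): 0.94722 × 0.94535 = 0.895

0.895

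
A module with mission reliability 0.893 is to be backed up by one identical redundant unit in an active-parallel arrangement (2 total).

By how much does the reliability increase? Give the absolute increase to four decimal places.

R_before = 0.893
R_after = 1 − (1 − 0.893)^2 = 0.9886
ΔR = 0.9886 − 0.893 = 0.0956

0.0956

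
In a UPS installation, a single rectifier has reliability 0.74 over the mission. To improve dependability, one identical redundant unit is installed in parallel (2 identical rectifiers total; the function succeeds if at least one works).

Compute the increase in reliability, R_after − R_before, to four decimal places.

R_before = 0.74
R_after = 1 − (1 − 0.74)^2 = 0.9324
ΔR = 0.9324 − 0.74 = 0.1924

0.1924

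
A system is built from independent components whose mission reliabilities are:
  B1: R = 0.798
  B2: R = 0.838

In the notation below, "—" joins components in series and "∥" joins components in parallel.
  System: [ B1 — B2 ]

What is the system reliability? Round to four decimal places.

Series (B1 and B2): 0.798000 × 0.838000 = 0.6687

0.6687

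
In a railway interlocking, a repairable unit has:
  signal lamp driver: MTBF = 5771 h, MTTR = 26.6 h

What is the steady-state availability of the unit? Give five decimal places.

0.99541

A(signal lamp driver) = MTBF/(MTBF+MTTR) = 5771/(5771+26.6) = 0.99541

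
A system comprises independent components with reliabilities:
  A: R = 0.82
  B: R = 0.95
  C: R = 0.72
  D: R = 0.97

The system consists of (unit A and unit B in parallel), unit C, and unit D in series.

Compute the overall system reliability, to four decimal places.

0.6921

Parallel (A and B): 1 − (1 − 0.820000)(1 − 0.950000) = 0.991000
Series ([0.991000], C, and D): 0.991000 × 0.720000 × 0.970000 = 0.6921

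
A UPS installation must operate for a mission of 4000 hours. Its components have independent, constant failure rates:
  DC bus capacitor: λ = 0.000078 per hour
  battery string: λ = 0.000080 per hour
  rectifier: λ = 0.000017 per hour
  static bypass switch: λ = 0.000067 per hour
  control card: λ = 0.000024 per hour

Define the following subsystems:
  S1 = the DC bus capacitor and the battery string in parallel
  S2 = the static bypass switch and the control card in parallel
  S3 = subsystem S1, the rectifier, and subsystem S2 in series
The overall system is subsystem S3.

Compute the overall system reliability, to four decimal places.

R(DC bus capacitor) = exp(−0.000078 × 4000) = 0.731982
R(battery string) = exp(−0.000080 × 4000) = 0.726149
R(rectifier) = exp(−0.000017 × 4000) = 0.934260
R(static bypass switch) = exp(−0.000067 × 4000) = 0.764908
R(control card) = exp(−0.000024 × 4000) = 0.908464
Parallel (DC bus capacitor and battery string): 1 − (1 − 0.731982)(1 − 0.726149) = 0.926603
Parallel (static bypass switch and control card): 1 − (1 − 0.764908)(1 − 0.908464) = 0.978481
Series ([0.926603], rectifier, and [0.978481]): 0.926603 × 0.934260 × 0.978481 = 0.8471

0.8471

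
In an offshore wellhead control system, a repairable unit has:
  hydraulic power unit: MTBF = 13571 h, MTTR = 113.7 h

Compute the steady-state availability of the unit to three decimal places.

A(hydraulic power unit) = MTBF/(MTBF+MTTR) = 13571/(13571+113.7) = 0.992

0.992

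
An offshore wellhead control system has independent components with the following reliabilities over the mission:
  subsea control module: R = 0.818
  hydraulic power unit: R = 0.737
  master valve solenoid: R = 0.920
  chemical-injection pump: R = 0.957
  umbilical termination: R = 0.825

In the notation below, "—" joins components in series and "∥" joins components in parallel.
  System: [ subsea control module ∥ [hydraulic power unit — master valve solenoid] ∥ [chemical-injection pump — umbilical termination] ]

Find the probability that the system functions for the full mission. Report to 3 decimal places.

0.988

Series (hydraulic power unit and master valve solenoid): 0.73700 × 0.92000 = 0.67804
Series (chemical-injection pump and umbilical termination): 0.95700 × 0.82500 = 0.78953
Parallel (subsea control module, [0.67804], and [0.78953]): 1 − (1 − 0.81800)(1 − 0.67804)(1 − 0.78953) = 0.988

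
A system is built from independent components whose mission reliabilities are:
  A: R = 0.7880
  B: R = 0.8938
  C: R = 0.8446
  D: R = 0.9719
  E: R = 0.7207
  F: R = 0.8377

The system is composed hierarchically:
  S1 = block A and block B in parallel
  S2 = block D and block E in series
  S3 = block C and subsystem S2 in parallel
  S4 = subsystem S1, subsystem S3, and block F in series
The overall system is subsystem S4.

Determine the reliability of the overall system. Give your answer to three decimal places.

0.781

Parallel (A and B): 1 − (1 − 0.78800)(1 − 0.89380) = 0.97749
Series (D and E): 0.97190 × 0.72070 = 0.70045
Parallel (C and [0.70045]): 1 − (1 − 0.84460)(1 − 0.70045) = 0.95345
Series ([0.97749], [0.95345], and F): 0.97749 × 0.95345 × 0.83770 = 0.781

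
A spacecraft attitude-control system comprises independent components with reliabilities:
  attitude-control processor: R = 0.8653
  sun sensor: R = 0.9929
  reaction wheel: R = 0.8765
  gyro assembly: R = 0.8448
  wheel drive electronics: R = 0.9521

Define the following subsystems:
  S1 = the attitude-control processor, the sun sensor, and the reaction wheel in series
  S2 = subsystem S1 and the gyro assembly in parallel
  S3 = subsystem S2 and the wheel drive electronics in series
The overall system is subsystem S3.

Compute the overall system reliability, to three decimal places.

Series (attitude-control processor, sun sensor, and reaction wheel): 0.86530 × 0.99290 × 0.87650 = 0.75305
Parallel ([0.75305] and gyro assembly): 1 − (1 − 0.75305)(1 − 0.84480) = 0.96167
Series ([0.96167] and wheel drive electronics): 0.96167 × 0.95210 = 0.916

0.916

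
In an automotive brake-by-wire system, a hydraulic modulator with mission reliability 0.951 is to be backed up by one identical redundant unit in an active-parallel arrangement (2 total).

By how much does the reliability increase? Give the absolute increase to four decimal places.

0.0466

R_before = 0.951
R_after = 1 − (1 − 0.951)^2 = 0.9976
ΔR = 0.9976 − 0.951 = 0.0466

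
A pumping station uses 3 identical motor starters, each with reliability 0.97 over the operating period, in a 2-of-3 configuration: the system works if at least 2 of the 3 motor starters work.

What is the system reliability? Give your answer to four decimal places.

0.9974

R = Σ_{i=2}^{3} C(3,i) p^i (1−p)^{3−i} with p = 0.97
C(3,2)·0.97^2·0.03^1 = 0.084681
C(3,3)·0.97^3·0.03^0 = 0.912673
Sum = 0.9974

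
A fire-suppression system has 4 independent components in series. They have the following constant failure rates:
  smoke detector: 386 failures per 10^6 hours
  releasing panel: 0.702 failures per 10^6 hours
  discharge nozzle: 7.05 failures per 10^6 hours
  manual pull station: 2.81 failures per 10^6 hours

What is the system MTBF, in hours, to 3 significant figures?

2520

Series of exponential components: λ_sys = Σ λ_i
λ_sys = 0.000386 + 0.000000702 + 0.00000705 + 0.00000281 = 3.9656e-04 /h
MTBF = 1 / λ_sys = 2520 h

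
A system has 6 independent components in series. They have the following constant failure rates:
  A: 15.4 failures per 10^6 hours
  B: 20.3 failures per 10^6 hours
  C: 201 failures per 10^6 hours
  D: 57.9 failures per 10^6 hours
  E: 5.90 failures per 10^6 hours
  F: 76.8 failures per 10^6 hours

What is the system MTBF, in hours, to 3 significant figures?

2650

Series of exponential components: λ_sys = Σ λ_i
λ_sys = 0.0000154 + 0.0000203 + 0.000201 + 0.0000579 + 0.00000590 + 0.0000768 = 3.7730e-04 /h
MTBF = 1 / λ_sys = 2650 h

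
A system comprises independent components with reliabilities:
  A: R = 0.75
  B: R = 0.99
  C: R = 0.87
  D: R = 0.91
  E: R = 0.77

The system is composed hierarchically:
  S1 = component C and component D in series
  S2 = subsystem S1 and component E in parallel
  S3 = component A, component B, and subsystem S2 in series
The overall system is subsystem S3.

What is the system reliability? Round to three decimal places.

0.707

Series (C and D): 0.87000 × 0.91000 = 0.79170
Parallel ([0.79170] and E): 1 − (1 − 0.79170)(1 − 0.77000) = 0.95209
Series (A, B, and [0.95209]): 0.75000 × 0.99000 × 0.95209 = 0.707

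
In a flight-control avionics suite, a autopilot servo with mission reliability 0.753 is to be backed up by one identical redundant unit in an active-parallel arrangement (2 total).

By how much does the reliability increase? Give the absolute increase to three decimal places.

R_before = 0.753
R_after = 1 − (1 − 0.753)^2 = 0.939
ΔR = 0.939 − 0.753 = 0.186

0.186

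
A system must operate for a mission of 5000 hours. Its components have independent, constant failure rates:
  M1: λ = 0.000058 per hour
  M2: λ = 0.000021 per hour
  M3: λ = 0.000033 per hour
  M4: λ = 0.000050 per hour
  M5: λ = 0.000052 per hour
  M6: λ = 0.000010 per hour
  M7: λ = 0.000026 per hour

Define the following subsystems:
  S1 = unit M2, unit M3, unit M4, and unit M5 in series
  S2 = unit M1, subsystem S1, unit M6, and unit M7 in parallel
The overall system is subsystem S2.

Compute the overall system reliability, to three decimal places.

R(M1) = exp(−0.000058 × 5000) = 0.74826
R(M2) = exp(−0.000021 × 5000) = 0.90032
R(M3) = exp(−0.000033 × 5000) = 0.84789
R(M4) = exp(−0.000050 × 5000) = 0.77880
R(M5) = exp(−0.000052 × 5000) = 0.77105
R(M6) = exp(−0.000010 × 5000) = 0.95123
R(M7) = exp(−0.000026 × 5000) = 0.87810
Series (M2, M3, M4, and M5): 0.90032 × 0.84789 × 0.77880 × 0.77105 = 0.45840
Parallel (M1, [0.45840], M6, and M7): 1 − (1 − 0.74826)(1 − 0.45840)(1 − 0.95123)(1 − 0.87810) = 0.999

0.999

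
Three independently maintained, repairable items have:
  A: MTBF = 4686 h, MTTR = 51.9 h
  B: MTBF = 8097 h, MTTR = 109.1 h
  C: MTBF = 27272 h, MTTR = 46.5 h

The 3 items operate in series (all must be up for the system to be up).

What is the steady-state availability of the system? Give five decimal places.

A(A) = MTBF/(MTBF+MTTR) = 4686/(4686+51.9) = 0.989046
A(B) = MTBF/(MTBF+MTTR) = 8097/(8097+109.1) = 0.986705
A(C) = MTBF/(MTBF+MTTR) = 27272/(27272+46.5) = 0.998298
Series availability: 0.989046 × 0.986705 × 0.998298 = 0.97424

0.97424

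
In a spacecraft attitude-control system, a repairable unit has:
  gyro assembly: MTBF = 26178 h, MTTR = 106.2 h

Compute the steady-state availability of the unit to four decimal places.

0.9960

A(gyro assembly) = MTBF/(MTBF+MTTR) = 26178/(26178+106.2) = 0.9960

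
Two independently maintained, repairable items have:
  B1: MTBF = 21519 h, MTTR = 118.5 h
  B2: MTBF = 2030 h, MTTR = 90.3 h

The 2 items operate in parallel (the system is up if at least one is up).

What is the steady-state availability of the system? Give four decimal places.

A(B1) = MTBF/(MTBF+MTTR) = 21519/(21519+118.5) = 0.994523
A(B2) = MTBF/(MTBF+MTTR) = 2030/(2030+90.3) = 0.957412
Parallel availability: 1 − (1 − 0.994523)(1 − 0.957412) = 0.9998

0.9998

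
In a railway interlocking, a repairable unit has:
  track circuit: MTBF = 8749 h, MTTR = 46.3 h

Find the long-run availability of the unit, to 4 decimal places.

A(track circuit) = MTBF/(MTBF+MTTR) = 8749/(8749+46.3) = 0.9947

0.9947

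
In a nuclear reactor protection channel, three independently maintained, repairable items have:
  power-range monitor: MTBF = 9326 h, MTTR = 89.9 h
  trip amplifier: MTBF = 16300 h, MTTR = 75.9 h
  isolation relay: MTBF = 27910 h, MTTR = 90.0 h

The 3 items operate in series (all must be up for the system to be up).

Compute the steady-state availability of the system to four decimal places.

0.9827

A(power-range monitor) = MTBF/(MTBF+MTTR) = 9326/(9326+89.9) = 0.990452
A(trip amplifier) = MTBF/(MTBF+MTTR) = 16300/(16300+75.9) = 0.995365
A(isolation relay) = MTBF/(MTBF+MTTR) = 27910/(27910+90.0) = 0.996786
Series availability: 0.990452 × 0.995365 × 0.996786 = 0.9827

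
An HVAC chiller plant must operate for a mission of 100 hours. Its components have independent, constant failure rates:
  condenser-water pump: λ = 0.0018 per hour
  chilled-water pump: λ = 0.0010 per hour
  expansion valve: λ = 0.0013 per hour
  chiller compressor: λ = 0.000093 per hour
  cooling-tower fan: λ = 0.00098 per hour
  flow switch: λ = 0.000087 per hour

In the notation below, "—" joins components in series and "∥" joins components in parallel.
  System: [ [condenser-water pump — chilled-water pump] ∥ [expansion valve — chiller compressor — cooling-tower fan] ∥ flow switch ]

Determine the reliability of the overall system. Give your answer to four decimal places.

0.9996

R(condenser-water pump) = exp(−0.0018 × 100) = 0.835270
R(chilled-water pump) = exp(−0.0010 × 100) = 0.904837
R(expansion valve) = exp(−0.0013 × 100) = 0.878095
R(chiller compressor) = exp(−0.000093 × 100) = 0.990743
R(cooling-tower fan) = exp(−0.00098 × 100) = 0.906649
R(flow switch) = exp(−0.000087 × 100) = 0.991338
Series (condenser-water pump and chilled-water pump): 0.835270 × 0.904837 = 0.755783
Series (expansion valve, chiller compressor, and cooling-tower fan): 0.878095 × 0.990743 × 0.906649 = 0.788754
Parallel ([0.755783], [0.788754], and flow switch): 1 − (1 − 0.755783)(1 − 0.788754)(1 − 0.991338) = 0.9996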